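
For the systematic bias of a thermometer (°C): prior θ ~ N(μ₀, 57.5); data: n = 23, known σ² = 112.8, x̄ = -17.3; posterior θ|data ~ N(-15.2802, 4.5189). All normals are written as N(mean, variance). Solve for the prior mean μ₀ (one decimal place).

With known observation variance, the Normal–Normal posterior has precision τ_n = τ₀ + n/σ² and mean μ_n = (τ₀μ₀ + (n/σ²)x̄)/τ_n.
Here τ₀ = 1/57.5 = 0.017391 and τ_data = 23/112.8 = 0.203901, so τ_n = 0.221292.
Rearranging for μ₀: μ₀ = (μ_n·τ_n − τ_data·x̄)/τ₀ = (-15.2802·0.221292 − 0.203901·-17.3) / 0.017391 = 0.146101/0.017391 ≈ 8.4.

μ₀ = 8.4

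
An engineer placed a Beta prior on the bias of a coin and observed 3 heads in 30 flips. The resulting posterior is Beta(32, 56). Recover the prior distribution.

Beta(29, 29)

A Beta(a, b) prior with s successes and f failures in binomial data gives a Beta(a+s, b+f) posterior.
So a = 32 − 3 = 29 and b = 56 − 27 = 29.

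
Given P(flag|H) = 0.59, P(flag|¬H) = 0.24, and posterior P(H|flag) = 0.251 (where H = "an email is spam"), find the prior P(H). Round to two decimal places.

P(H) = 0.12

Bayes' rule in odds form gives O(H|E) = O(H)·[P(E|H)/P(E|¬H)], hence O(H) = O(H|E)/LR.
Posterior odds = 0.251/(1−0.251) = 0.3351. LR = 0.59/0.24 = 2.4583.
Prior odds = 0.3351/2.4583 = 0.1363, so P(H) = 0.1363/(1+0.1363) ≈ 0.12.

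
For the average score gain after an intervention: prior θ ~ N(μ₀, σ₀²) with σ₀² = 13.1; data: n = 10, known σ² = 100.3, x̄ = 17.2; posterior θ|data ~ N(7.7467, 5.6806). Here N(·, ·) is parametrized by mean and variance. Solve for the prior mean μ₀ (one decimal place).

μ₀ = -4.6

With known observation variance, the Normal–Normal posterior has precision τ_n = τ₀ + n/σ² and mean μ_n = (τ₀μ₀ + (n/σ²)x̄)/τ_n.
Here τ₀ = 1/13.1 = 0.076336 and τ_data = 10/100.3 = 0.099701, so τ_n = 0.176037.
Rearranging for μ₀: μ₀ = (μ_n·τ_n − τ_data·x̄)/τ₀ = (7.7467·0.176037 − 0.099701·17.2) / 0.076336 = -0.351151/0.076336 ≈ -4.6.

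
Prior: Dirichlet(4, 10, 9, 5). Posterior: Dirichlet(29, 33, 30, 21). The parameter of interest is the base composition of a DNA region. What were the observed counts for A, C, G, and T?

For a Dirichlet(α) prior with multinomial counts c, the posterior is Dirichlet(α + c) componentwise.
Counts are posterior − prior componentwise: 29−4=25, 33−10=23, 30−9=21, 21−5=16.

counts (25, 23, 21, 16)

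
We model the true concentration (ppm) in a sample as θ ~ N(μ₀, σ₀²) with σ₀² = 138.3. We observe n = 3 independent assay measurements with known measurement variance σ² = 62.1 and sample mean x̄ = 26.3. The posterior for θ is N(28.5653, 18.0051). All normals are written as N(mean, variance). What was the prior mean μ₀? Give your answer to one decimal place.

μ₀ = 43.7

With known observation variance, the Normal–Normal posterior has precision τ_n = τ₀ + n/σ² and mean μ_n = (τ₀μ₀ + (n/σ²)x̄)/τ_n.
Here τ₀ = 1/138.3 = 0.007231 and τ_data = 3/62.1 = 0.048309, so τ_n = 0.055540.
Rearranging for μ₀: μ₀ = (μ_n·τ_n − τ_data·x̄)/τ₀ = (28.5653·0.055540 − 0.048309·26.3) / 0.007231 = 0.315990/0.007231 ≈ 43.7.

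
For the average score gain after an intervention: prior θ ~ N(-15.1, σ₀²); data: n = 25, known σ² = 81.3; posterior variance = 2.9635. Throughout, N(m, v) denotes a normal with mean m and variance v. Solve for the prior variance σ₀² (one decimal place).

σ₀² = 33.4

For the Normal–Normal model with known σ², precisions add: τ_n = τ₀ + n/σ².
So 1/σ₀² = 1/2.9635 − 25/81.3 = 0.337439 − 0.307503 = 0.029936.
Hence σ₀² = 1/0.029936 ≈ 33.4.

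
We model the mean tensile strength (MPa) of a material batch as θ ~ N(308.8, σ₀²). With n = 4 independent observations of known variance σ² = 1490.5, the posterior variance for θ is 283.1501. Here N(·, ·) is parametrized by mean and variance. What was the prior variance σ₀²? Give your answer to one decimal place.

σ₀² = 1179.2

Posterior precision equals prior precision plus data precision: 1/σ_n² = 1/σ₀² + n/σ².
So 1/σ₀² = 1/283.1501 − 4/1490.5 = 0.003532 − 0.002684 = 0.000848.
Hence σ₀² = 1/0.000848 ≈ 1179.2.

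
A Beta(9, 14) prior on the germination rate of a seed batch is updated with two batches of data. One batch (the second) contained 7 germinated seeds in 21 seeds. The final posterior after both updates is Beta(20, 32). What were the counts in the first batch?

4 germinated seeds and 4 non-germinating seeds

Because Beta–binomial updating is additive in the counts, the combined data contributed (α_post−α_prior, β_post−β_prior) successes and failures.
Total across both batches: 20−9=11 germinated seeds, 32−14=18 non-germinating seeds.
Subtract the second batch: 11−7=4 germinated seeds and 18−14=4 non-germinating seeds.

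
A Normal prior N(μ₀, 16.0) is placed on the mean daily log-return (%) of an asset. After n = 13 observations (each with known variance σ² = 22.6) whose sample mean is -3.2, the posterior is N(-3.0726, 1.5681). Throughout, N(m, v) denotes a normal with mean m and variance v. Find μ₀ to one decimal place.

The posterior mean is a precision-weighted average: μ_n = (τ₀μ₀ + τ_data·x̄)/(τ₀+τ_data), with τ₀=1/σ₀² and τ_data=n/σ².
Here τ₀ = 1/16.0 = 0.062500 and τ_data = 13/22.6 = 0.575221, so τ_n = 0.637721.
Rearranging for μ₀: μ₀ = (μ_n·τ_n − τ_data·x̄)/τ₀ = (-3.0726·0.637721 − 0.575221·-3.2) / 0.062500 = -0.118754/0.062500 ≈ -1.9.

μ₀ = -1.9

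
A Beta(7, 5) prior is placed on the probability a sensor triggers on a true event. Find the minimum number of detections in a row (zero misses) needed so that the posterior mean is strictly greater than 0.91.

After k detections and 0 misses the posterior is Beta(7+k, 5), with mean (7+k)/(7+5+k).
Set (7+k)/(12+k) > 0.91 and solve: k > (0.91·12 − 7)/(1 − 0.91) = 43.556.
The smallest integer exceeding 43.556 is 44, and checking k=44: (51)/(56) = 0.9107 > 0.91.

k = 44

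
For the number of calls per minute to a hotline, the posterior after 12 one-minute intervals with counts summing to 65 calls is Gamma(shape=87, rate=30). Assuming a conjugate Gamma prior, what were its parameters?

Gamma(shape=22, rate=18)

A Gamma(α, β) prior (rate parametrization) on a Poisson rate with n observations summing to S gives posterior Gamma(α+S, β+n).
So α = 87 − 65 = 22 and β = 30 − 12 = 18.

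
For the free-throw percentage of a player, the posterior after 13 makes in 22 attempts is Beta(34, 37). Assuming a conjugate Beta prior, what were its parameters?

Beta(21, 28)

Under Beta–binomial conjugacy the posterior parameters are (α+s, β+f).
So α = 34 − 13 = 21 and β = 37 − 9 = 28.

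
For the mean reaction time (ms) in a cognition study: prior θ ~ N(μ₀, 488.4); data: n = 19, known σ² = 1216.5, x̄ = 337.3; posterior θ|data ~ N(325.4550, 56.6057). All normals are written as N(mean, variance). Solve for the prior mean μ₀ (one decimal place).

The posterior mean is a precision-weighted average: μ_n = (τ₀μ₀ + τ_data·x̄)/(τ₀+τ_data), with τ₀=1/σ₀² and τ_data=n/σ².
Here τ₀ = 1/488.4 = 0.002048 and τ_data = 19/1216.5 = 0.015619, so τ_n = 0.017667.
Rearranging for μ₀: μ₀ = (μ_n·τ_n − τ_data·x̄)/τ₀ = (325.4550·0.017667 − 0.015619·337.3) / 0.002048 = 0.481525/0.002048 ≈ 235.1.

μ₀ = 235.1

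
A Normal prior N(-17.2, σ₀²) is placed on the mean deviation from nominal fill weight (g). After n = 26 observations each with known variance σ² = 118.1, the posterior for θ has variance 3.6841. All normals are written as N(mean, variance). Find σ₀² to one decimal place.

Posterior precision equals prior precision plus data precision: 1/σ_n² = 1/σ₀² + n/σ².
So 1/σ₀² = 1/3.6841 − 26/118.1 = 0.271437 − 0.220152 = 0.051285.
Hence σ₀² = 1/0.051285 ≈ 19.5.

σ₀² = 19.5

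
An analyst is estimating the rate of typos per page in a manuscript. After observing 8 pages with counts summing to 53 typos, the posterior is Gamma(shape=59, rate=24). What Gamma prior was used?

Gamma(shape=6, rate=16)

A Gamma(α, β) prior (rate parametrization) on a Poisson rate with n observations summing to S gives posterior Gamma(α+S, β+n).
So α = 59 − 53 = 6 and β = 24 − 8 = 16.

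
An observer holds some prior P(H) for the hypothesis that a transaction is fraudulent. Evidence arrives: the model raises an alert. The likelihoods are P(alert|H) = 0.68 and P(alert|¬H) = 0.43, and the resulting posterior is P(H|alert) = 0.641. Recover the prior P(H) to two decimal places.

P(H) = 0.53

Bayes' rule in odds form gives O(H|E) = O(H)·[P(E|H)/P(E|¬H)], hence O(H) = O(H|E)/LR.
Posterior odds = 0.641/(1−0.641) = 1.7855. LR = 0.68/0.43 = 1.5814.
Prior odds = 1.7855/1.5814 = 1.1291, so P(H) = 1.1291/(1+1.1291) ≈ 0.53.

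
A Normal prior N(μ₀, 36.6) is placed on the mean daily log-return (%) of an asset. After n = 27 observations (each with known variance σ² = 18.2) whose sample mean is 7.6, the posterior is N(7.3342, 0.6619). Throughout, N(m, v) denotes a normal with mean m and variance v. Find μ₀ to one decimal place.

μ₀ = -7.1

With known observation variance, the Normal–Normal posterior has precision τ_n = τ₀ + n/σ² and mean μ_n = (τ₀μ₀ + (n/σ²)x̄)/τ_n.
Here τ₀ = 1/36.6 = 0.027322 and τ_data = 27/18.2 = 1.483516, so τ_n = 1.510838.
Rearranging for μ₀: μ₀ = (μ_n·τ_n − τ_data·x̄)/τ₀ = (7.3342·1.510838 − 1.483516·7.6) / 0.027322 = -0.193934/0.027322 ≈ -7.1.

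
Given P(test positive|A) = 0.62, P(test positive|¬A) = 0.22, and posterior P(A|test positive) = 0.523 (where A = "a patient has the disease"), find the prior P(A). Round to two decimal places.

In odds form, posterior odds = prior odds × likelihood ratio, so prior odds = posterior odds ÷ LR.
Posterior odds = 0.523/(1−0.523) = 1.0964. LR = 0.62/0.22 = 2.8182.
Prior odds = 1.0964/2.8182 = 0.3890, so P(A) = 0.3890/(1+0.3890) ≈ 0.28.

P(A) = 0.28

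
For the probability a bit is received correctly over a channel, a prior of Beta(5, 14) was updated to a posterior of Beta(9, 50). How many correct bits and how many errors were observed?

Beta is conjugate to the binomial likelihood: posterior = Beta(α+s, β+f).
Match parameters: s=9−5=4, f=50−14=36.

4 correct bits and 36 errors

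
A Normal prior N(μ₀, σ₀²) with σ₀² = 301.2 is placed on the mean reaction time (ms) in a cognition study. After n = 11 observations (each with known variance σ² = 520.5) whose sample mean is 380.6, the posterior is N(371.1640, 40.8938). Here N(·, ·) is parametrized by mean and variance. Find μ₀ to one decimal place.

The posterior mean is a precision-weighted average: μ_n = (τ₀μ₀ + τ_data·x̄)/(τ₀+τ_data), with τ₀=1/σ₀² and τ_data=n/σ².
Here τ₀ = 1/301.2 = 0.003320 and τ_data = 11/520.5 = 0.021134, so τ_n = 0.024454.
Rearranging for μ₀: μ₀ = (μ_n·τ_n − τ_data·x̄)/τ₀ = (371.1640·0.024454 − 0.021134·380.6) / 0.003320 = 1.032844/0.003320 ≈ 311.1.

μ₀ = 311.1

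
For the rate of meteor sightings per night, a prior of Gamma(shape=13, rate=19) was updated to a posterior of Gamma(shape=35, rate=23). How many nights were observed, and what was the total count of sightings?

Gamma–Poisson conjugacy: posterior shape = α + Σxᵢ, posterior rate = β + n.
Matching: Σxᵢ = 35 − 13 = 22 and n = 23 − 19 = 4.

n = 4 nights with total 22 sightings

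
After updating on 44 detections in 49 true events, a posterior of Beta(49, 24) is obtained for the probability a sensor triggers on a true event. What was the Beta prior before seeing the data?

Beta(5, 19)

A Beta(α, β) prior with s successes and f failures in binomial data gives a Beta(α+s, β+f) posterior.
Subtract the data counts: 49−44=5, 24−5=19.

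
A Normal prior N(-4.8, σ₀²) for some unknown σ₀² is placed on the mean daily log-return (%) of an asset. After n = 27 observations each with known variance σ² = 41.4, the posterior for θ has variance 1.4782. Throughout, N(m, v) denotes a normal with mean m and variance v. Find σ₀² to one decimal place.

σ₀² = 41.1

Posterior precision equals prior precision plus data precision: 1/σ_n² = 1/σ₀² + n/σ².
So 1/σ₀² = 1/1.4782 − 27/41.4 = 0.676498 − 0.652174 = 0.024324.
Hence σ₀² = 1/0.024324 ≈ 41.1.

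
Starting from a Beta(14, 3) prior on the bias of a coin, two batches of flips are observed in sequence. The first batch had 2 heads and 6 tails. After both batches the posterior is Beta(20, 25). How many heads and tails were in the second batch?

4 heads and 16 tails

Sequential conjugate updates are equivalent to a single update on the pooled data, so total successes = posterior α − prior α and total failures = posterior β − prior β.
Total across both batches: 20−14=6 heads, 25−3=22 tails.
Subtract the first batch: 6−2=4 heads and 22−6=16 tails.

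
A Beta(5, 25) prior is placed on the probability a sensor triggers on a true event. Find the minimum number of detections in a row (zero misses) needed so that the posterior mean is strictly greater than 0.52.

k = 23

After k detections and 0 misses the posterior is Beta(5+k, 25), with mean (5+k)/(5+25+k).
Set (5+k)/(30+k) > 0.52 and solve: k > (0.52·30 − 5)/(1 − 0.52) = 22.083.
The smallest integer exceeding 22.083 is 23, and checking k=23: (28)/(53) = 0.5283 > 0.52.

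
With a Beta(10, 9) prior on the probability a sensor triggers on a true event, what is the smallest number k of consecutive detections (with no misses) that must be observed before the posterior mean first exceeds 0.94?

k = 132

After k detections and 0 misses the posterior is Beta(10+k, 9), with mean (10+k)/(10+9+k).
Set (10+k)/(19+k) > 0.94 and solve: k > (0.94·19 − 10)/(1 − 0.94) = 131.000.
The smallest integer exceeding 131.000 is 132.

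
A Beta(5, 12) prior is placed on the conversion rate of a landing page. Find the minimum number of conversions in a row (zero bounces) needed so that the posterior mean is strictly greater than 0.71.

After k conversions and 0 bounces the posterior is Beta(5+k, 12), with mean (5+k)/(5+12+k).
Set (5+k)/(17+k) > 0.71 and solve: k > (0.71·17 − 5)/(1 − 0.71) = 24.379.
The smallest integer exceeding 24.379 is 25.

k = 25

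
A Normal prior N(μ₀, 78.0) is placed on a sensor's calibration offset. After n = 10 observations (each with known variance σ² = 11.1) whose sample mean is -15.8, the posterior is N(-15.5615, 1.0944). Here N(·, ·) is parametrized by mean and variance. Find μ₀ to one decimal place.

μ₀ = 1.2

The posterior mean is a precision-weighted average: μ_n = (τ₀μ₀ + τ_data·x̄)/(τ₀+τ_data), with τ₀=1/σ₀² and τ_data=n/σ².
Here τ₀ = 1/78.0 = 0.012821 and τ_data = 10/11.1 = 0.900901, so τ_n = 0.913722.
Rearranging for μ₀: μ₀ = (μ_n·τ_n − τ_data·x̄)/τ₀ = (-15.5615·0.913722 − 0.900901·-15.8) / 0.012821 = 0.015351/0.012821 ≈ 1.2.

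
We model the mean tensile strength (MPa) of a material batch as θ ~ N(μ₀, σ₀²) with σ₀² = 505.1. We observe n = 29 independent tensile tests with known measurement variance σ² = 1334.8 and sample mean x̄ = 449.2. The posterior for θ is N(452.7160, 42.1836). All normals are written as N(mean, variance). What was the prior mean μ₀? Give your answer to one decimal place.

The posterior mean is a precision-weighted average: μ_n = (τ₀μ₀ + τ_data·x̄)/(τ₀+τ_data), with τ₀=1/σ₀² and τ_data=n/σ².
Here τ₀ = 1/505.1 = 0.001980 and τ_data = 29/1334.8 = 0.021726, so τ_n = 0.023706.
Rearranging for μ₀: μ₀ = (μ_n·τ_n − τ_data·x̄)/τ₀ = (452.7160·0.023706 − 0.021726·449.2) / 0.001980 = 0.972766/0.001980 ≈ 491.3.

μ₀ = 491.3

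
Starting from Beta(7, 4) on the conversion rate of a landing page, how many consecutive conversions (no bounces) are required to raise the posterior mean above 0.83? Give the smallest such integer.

k = 13

After k conversions and 0 bounces the posterior is Beta(7+k, 4), with mean (7+k)/(7+4+k).
Set (7+k)/(11+k) > 0.83 and solve: k > (0.83·11 − 7)/(1 − 0.83) = 12.529.
The smallest integer exceeding 12.529 is 13.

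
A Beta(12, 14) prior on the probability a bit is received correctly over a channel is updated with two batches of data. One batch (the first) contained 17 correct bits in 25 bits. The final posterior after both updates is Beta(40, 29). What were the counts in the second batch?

11 correct bits and 7 errors

Because Beta–binomial updating is additive in the counts, the combined data contributed (α_post−α_prior, β_post−β_prior) successes and failures.
Total across both batches: 40−12=28 correct bits, 29−14=15 errors.
Subtract the first batch: 28−17=11 correct bits and 15−8=7 errors.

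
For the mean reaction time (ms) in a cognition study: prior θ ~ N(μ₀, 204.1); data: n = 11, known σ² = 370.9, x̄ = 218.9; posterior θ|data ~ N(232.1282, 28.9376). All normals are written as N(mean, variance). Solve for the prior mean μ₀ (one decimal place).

μ₀ = 312.2

The posterior mean is a precision-weighted average: μ_n = (τ₀μ₀ + τ_data·x̄)/(τ₀+τ_data), with τ₀=1/σ₀² and τ_data=n/σ².
Here τ₀ = 1/204.1 = 0.004900 and τ_data = 11/370.9 = 0.029658, so τ_n = 0.034558.
Rearranging for μ₀: μ₀ = (μ_n·τ_n − τ_data·x̄)/τ₀ = (232.1282·0.034558 − 0.029658·218.9) / 0.004900 = 1.529750/0.004900 ≈ 312.2.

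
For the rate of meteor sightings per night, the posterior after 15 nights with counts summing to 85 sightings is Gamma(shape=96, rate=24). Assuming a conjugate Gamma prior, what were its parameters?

Gamma(shape=11, rate=9)

A Gamma(α, β) prior (rate parametrization) on a Poisson rate with n observations summing to S gives posterior Gamma(α+S, β+n).
So α = 96 − 85 = 11 and β = 24 − 15 = 9.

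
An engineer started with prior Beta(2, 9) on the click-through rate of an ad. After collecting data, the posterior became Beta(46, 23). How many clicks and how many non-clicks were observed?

44 clicks and 14 non-clicks

Under Beta–binomial conjugacy the posterior parameters are (α+s, β+f).
Match parameters: s=46−2=44, f=23−9=14.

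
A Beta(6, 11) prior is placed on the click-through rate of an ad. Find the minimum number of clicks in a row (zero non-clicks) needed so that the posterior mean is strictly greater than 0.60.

k = 11

After k clicks and 0 non-clicks the posterior is Beta(6+k, 11), with mean (6+k)/(6+11+k).
Set (6+k)/(17+k) > 0.60 and solve: k > (0.60·17 − 6)/(1 − 0.60) = 10.500.
The smallest integer exceeding 10.500 is 11, and checking k=11: (17)/(28) = 0.6071 > 0.60.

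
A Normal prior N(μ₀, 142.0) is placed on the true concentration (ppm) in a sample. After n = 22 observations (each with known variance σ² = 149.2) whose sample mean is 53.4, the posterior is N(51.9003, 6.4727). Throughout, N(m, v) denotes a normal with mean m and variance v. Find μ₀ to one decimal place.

μ₀ = 20.5

With known observation variance, the Normal–Normal posterior has precision τ_n = τ₀ + n/σ² and mean μ_n = (τ₀μ₀ + (n/σ²)x̄)/τ_n.
Here τ₀ = 1/142.0 = 0.007042 and τ_data = 22/149.2 = 0.147453, so τ_n = 0.154495.
Rearranging for μ₀: μ₀ = (μ_n·τ_n − τ_data·x̄)/τ₀ = (51.9003·0.154495 − 0.147453·53.4) / 0.007042 = 0.144347/0.007042 ≈ 20.5.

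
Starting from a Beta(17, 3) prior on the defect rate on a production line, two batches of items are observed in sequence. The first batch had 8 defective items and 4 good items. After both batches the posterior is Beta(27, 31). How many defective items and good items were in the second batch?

2 defective items and 24 good items

Because Beta–binomial updating is additive in the counts, the combined data contributed (α_post−α_prior, β_post−β_prior) successes and failures.
Total across both batches: 27−17=10 defective items, 31−3=28 good items.
Subtract the first batch: 10−8=2 defective items and 28−4=24 good items.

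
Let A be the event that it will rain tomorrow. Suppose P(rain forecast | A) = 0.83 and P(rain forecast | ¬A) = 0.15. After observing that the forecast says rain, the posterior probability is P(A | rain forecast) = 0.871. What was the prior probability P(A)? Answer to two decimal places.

In odds form, posterior odds = prior odds × likelihood ratio, so prior odds = posterior odds ÷ LR.
Posterior odds = 0.871/(1−0.871) = 6.7519. LR = 0.83/0.15 = 5.5333.
Prior odds = 6.7519/5.5333 = 1.2202, so P(A) = 1.2202/(1+1.2202) ≈ 0.55.

P(A) = 0.55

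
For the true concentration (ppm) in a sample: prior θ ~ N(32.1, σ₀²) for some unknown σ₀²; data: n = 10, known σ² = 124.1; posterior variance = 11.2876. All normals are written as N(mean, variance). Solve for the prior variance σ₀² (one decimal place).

σ₀² = 124.8

For the Normal–Normal model with known σ², precisions add: τ_n = τ₀ + n/σ².
So 1/σ₀² = 1/11.2876 − 10/124.1 = 0.088593 − 0.080580 = 0.008013.
Hence σ₀² = 1/0.008013 ≈ 124.8.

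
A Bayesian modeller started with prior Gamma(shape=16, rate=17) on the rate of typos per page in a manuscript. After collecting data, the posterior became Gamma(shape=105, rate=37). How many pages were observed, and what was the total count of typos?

n = 20 pages with total 89 typos

A Gamma(α, β) prior (rate parametrization) on a Poisson rate with n observations summing to S gives posterior Gamma(α+S, β+n).
Matching: Σxᵢ = 105 − 16 = 89 and n = 37 − 17 = 20.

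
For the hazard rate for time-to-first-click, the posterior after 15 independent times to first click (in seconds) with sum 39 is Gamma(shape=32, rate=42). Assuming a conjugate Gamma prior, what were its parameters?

Gamma(shape=17, rate=3)

For an exponential likelihood with a Gamma(α, β) prior on the rate, n observations with total T give posterior Gamma(α+n, β+T).
So α = 32 − 15 = 17 and β = 42 − 39 = 3.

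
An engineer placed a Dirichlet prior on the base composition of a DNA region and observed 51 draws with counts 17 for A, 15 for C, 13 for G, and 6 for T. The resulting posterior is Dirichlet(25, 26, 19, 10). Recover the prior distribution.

Dirichlet(8, 11, 6, 4)

For a Dirichlet(α) prior with multinomial counts c, the posterior is Dirichlet(α + c) componentwise.
Subtract each count from the matching posterior parameter: 25−17=8, 26−15=11, 19−13=6, 10−6=4.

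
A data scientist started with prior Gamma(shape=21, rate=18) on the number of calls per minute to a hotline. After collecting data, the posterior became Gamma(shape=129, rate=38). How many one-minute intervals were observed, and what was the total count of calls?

n = 20 one-minute intervals with total 108 calls

Gamma–Poisson conjugacy: posterior shape = α + Σxᵢ, posterior rate = β + n.
Matching: Σxᵢ = 129 − 21 = 108 and n = 38 − 18 = 20.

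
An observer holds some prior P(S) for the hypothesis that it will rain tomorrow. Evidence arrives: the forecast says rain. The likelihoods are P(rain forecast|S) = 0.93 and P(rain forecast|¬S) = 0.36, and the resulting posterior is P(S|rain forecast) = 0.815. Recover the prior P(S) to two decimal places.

P(S) = 0.63

Bayes' rule in odds form gives O(S|E) = O(S)·[P(E|S)/P(E|¬S)], hence O(S) = O(S|E)/LR.
Posterior odds = 0.815/(1−0.815) = 4.4054. LR = 0.93/0.36 = 2.5833.
Prior odds = 4.4054/2.5833 = 1.7053, so P(S) = 1.7053/(1+1.7053) ≈ 0.63.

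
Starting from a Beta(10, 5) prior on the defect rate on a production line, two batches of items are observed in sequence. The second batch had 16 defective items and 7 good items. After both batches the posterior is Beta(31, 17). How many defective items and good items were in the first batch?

Because Beta–binomial updating is additive in the counts, the combined data contributed (α_post−α_prior, β_post−β_prior) successes and failures.
Total across both batches: 31−10=21 defective items, 17−5=12 good items.
Subtract the second batch: 21−16=5 defective items and 12−7=5 good items.

5 defective items and 5 good items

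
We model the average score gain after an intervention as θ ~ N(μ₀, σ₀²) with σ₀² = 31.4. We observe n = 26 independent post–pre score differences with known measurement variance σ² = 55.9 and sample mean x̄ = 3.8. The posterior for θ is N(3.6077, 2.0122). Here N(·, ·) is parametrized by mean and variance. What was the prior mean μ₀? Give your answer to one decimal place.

μ₀ = 0.8

With known observation variance, the Normal–Normal posterior has precision τ_n = τ₀ + n/σ² and mean μ_n = (τ₀μ₀ + (n/σ²)x̄)/τ_n.
Here τ₀ = 1/31.4 = 0.031847 and τ_data = 26/55.9 = 0.465116, so τ_n = 0.496963.
Rearranging for μ₀: μ₀ = (μ_n·τ_n − τ_data·x̄)/τ₀ = (3.6077·0.496963 − 0.465116·3.8) / 0.031847 = 0.025453/0.031847 ≈ 0.8.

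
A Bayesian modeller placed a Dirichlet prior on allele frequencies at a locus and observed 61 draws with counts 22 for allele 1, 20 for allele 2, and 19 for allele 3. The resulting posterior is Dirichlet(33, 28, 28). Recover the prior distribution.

Dirichlet(11, 8, 9)

For a Dirichlet(α) prior with multinomial counts c, the posterior is Dirichlet(α + c) componentwise.
Subtract each count from the matching posterior parameter: 33−22=11, 28−20=8, 28−19=9.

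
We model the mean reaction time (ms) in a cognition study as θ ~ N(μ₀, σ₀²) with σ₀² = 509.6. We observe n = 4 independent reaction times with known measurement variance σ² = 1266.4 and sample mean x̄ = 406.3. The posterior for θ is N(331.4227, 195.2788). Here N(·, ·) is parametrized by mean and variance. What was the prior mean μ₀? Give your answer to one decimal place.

With known observation variance, the Normal–Normal posterior has precision τ_n = τ₀ + n/σ² and mean μ_n = (τ₀μ₀ + (n/σ²)x̄)/τ_n.
Here τ₀ = 1/509.6 = 0.001962 and τ_data = 4/1266.4 = 0.003159, so τ_n = 0.005121.
Rearranging for μ₀: μ₀ = (μ_n·τ_n − τ_data·x̄)/τ₀ = (331.4227·0.005121 − 0.003159·406.3) / 0.001962 = 0.413714/0.001962 ≈ 210.9.

μ₀ = 210.9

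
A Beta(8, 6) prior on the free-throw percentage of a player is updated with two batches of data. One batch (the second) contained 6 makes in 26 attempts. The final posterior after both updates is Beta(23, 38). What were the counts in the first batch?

9 makes and 12 misses

Because Beta–binomial updating is additive in the counts, the combined data contributed (α_post−α_prior, β_post−β_prior) successes and failures.
Total across both batches: 23−8=15 makes, 38−6=32 misses.
Subtract the second batch: 15−6=9 makes and 32−20=12 misses.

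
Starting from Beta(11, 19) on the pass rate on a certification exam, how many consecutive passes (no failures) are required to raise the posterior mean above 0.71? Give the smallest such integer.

k = 36

After k passes and 0 failures the posterior is Beta(11+k, 19), with mean (11+k)/(11+19+k).
Set (11+k)/(30+k) > 0.71 and solve: k > (0.71·30 − 11)/(1 − 0.71) = 35.517.
The smallest integer exceeding 35.517 is 36.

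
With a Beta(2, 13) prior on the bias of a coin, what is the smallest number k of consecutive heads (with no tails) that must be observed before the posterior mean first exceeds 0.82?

k = 58

After k heads and 0 tails the posterior is Beta(2+k, 13), with mean (2+k)/(2+13+k).
Set (2+k)/(15+k) > 0.82 and solve: k > (0.82·15 − 2)/(1 − 0.82) = 57.222.
The smallest integer exceeding 57.222 is 58.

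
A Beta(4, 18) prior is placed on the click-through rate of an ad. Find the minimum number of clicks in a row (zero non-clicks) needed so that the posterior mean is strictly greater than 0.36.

After k clicks and 0 non-clicks the posterior is Beta(4+k, 18), with mean (4+k)/(4+18+k).
Set (4+k)/(22+k) > 0.36 and solve: k > (0.36·22 − 4)/(1 − 0.36) = 6.125.
The smallest integer exceeding 6.125 is 7, and checking k=7: (11)/(29) = 0.3793 > 0.36.

k = 7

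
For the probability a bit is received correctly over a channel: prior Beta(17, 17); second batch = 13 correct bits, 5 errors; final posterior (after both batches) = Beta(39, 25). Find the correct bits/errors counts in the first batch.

Because Beta–binomial updating is additive in the counts, the combined data contributed (α_post−α_prior, β_post−β_prior) successes and failures.
Total across both batches: 39−17=22 correct bits, 25−17=8 errors.
Subtract the second batch: 22−13=9 correct bits and 8−5=3 errors.

9 correct bits and 3 errors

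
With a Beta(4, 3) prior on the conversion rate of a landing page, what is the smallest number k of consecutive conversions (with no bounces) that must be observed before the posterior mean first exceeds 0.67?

k = 3

After k conversions and 0 bounces the posterior is Beta(4+k, 3), with mean (4+k)/(4+3+k).
Set (4+k)/(7+k) > 0.67 and solve: k > (0.67·7 − 4)/(1 − 0.67) = 2.091.
The smallest integer exceeding 2.091 is 3, and checking k=3: (7)/(10) = 0.7000 > 0.67.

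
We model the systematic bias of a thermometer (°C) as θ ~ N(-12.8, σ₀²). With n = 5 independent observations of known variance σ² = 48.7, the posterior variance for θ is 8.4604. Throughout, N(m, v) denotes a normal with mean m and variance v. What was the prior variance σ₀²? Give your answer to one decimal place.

σ₀² = 64.4

Posterior precision equals prior precision plus data precision: 1/σ_n² = 1/σ₀² + n/σ².
So 1/σ₀² = 1/8.4604 − 5/48.7 = 0.118198 − 0.102669 = 0.015529.
Hence σ₀² = 1/0.015529 ≈ 64.4.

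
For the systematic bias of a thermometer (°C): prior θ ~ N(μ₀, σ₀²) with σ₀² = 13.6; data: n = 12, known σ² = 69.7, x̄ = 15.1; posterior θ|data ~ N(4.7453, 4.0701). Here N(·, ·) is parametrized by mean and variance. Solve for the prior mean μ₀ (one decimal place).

μ₀ = -19.5

The posterior mean is a precision-weighted average: μ_n = (τ₀μ₀ + τ_data·x̄)/(τ₀+τ_data), with τ₀=1/σ₀² and τ_data=n/σ².
Here τ₀ = 1/13.6 = 0.073529 and τ_data = 12/69.7 = 0.172166, so τ_n = 0.245695.
Rearranging for μ₀: μ₀ = (μ_n·τ_n − τ_data·x̄)/τ₀ = (4.7453·0.245695 − 0.172166·15.1) / 0.073529 = -1.433810/0.073529 ≈ -19.5.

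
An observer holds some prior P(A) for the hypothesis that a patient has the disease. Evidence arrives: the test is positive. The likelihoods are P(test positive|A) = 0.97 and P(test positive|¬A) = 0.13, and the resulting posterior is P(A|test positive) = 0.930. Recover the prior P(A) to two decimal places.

P(A) = 0.64

In odds form, posterior odds = prior odds × likelihood ratio, so prior odds = posterior odds ÷ LR.
Posterior odds = 0.930/(1−0.930) = 13.2857. LR = 0.97/0.13 = 7.4615.
Prior odds = 13.2857/7.4615 = 1.7806, so P(A) = 1.7806/(1+1.7806) ≈ 0.64.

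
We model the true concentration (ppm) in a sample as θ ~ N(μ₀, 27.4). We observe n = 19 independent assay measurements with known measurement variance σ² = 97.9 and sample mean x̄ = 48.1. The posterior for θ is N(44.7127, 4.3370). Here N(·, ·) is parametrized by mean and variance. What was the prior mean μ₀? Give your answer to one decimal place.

The posterior mean is a precision-weighted average: μ_n = (τ₀μ₀ + τ_data·x̄)/(τ₀+τ_data), with τ₀=1/σ₀² and τ_data=n/σ².
Here τ₀ = 1/27.4 = 0.036496 and τ_data = 19/97.9 = 0.194076, so τ_n = 0.230572.
Rearranging for μ₀: μ₀ = (μ_n·τ_n − τ_data·x̄)/τ₀ = (44.7127·0.230572 − 0.194076·48.1) / 0.036496 = 0.974441/0.036496 ≈ 26.7.

μ₀ = 26.7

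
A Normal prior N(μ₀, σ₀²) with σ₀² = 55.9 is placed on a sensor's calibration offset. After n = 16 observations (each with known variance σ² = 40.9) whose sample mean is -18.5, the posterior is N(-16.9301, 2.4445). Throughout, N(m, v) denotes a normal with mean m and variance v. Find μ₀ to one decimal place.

μ₀ = 17.4

The posterior mean is a precision-weighted average: μ_n = (τ₀μ₀ + τ_data·x̄)/(τ₀+τ_data), with τ₀=1/σ₀² and τ_data=n/σ².
Here τ₀ = 1/55.9 = 0.017889 and τ_data = 16/40.9 = 0.391198, so τ_n = 0.409087.
Rearranging for μ₀: μ₀ = (μ_n·τ_n − τ_data·x̄)/τ₀ = (-16.9301·0.409087 − 0.391198·-18.5) / 0.017889 = 0.311279/0.017889 ≈ 17.4.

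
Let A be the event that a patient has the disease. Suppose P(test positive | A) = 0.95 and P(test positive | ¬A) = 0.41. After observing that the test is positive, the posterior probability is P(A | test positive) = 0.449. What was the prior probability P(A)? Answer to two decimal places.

Bayes' rule in odds form gives O(A|E) = O(A)·[P(E|A)/P(E|¬A)], hence O(A) = O(A|E)/LR.
Posterior odds = 0.449/(1−0.449) = 0.8149. LR = 0.95/0.41 = 2.3171.
Prior odds = 0.8149/2.3171 = 0.3517, so P(A) = 0.3517/(1+0.3517) ≈ 0.26.

P(A) = 0.26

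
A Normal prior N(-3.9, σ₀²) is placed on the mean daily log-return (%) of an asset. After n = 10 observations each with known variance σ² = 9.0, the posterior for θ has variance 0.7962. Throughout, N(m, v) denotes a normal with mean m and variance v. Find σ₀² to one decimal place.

σ₀² = 6.9

For the Normal–Normal model with known σ², precisions add: τ_n = τ₀ + n/σ².
So 1/σ₀² = 1/0.7962 − 10/9.0 = 1.255966 − 1.111111 = 0.144855.
Hence σ₀² = 1/0.144855 ≈ 6.9.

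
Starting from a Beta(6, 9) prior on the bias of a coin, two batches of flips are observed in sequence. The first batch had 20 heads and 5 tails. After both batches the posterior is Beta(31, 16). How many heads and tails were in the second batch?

Because Beta–binomial updating is additive in the counts, the combined data contributed (α_post−α_prior, β_post−β_prior) successes and failures.
Total across both batches: 31−6=25 heads, 16−9=7 tails.
Subtract the first batch: 25−20=5 heads and 7−5=2 tails.

5 heads and 2 tails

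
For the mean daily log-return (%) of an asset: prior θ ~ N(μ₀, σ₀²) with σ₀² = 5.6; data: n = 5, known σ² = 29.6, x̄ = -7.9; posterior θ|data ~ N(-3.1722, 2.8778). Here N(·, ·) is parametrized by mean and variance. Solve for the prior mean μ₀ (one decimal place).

μ₀ = 1.3

With known observation variance, the Normal–Normal posterior has precision τ_n = τ₀ + n/σ² and mean μ_n = (τ₀μ₀ + (n/σ²)x̄)/τ_n.
Here τ₀ = 1/5.6 = 0.178571 and τ_data = 5/29.6 = 0.168919, so τ_n = 0.347490.
Rearranging for μ₀: μ₀ = (μ_n·τ_n − τ_data·x̄)/τ₀ = (-3.1722·0.347490 − 0.168919·-7.9) / 0.178571 = 0.232152/0.178571 ≈ 1.3.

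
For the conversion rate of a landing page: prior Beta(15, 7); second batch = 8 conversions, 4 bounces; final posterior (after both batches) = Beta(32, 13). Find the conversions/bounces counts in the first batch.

9 conversions and 2 bounces

Sequential conjugate updates are equivalent to a single update on the pooled data, so total successes = posterior α − prior α and total failures = posterior β − prior β.
Total across both batches: 32−15=17 conversions, 13−7=6 bounces.
Subtract the second batch: 17−8=9 conversions and 6−4=2 bounces.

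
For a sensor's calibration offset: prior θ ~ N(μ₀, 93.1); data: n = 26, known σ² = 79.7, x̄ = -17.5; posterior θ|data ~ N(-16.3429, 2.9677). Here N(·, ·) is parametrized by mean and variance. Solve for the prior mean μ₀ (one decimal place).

μ₀ = 18.8

With known observation variance, the Normal–Normal posterior has precision τ_n = τ₀ + n/σ² and mean μ_n = (τ₀μ₀ + (n/σ²)x̄)/τ_n.
Here τ₀ = 1/93.1 = 0.010741 and τ_data = 26/79.7 = 0.326223, so τ_n = 0.336964.
Rearranging for μ₀: μ₀ = (μ_n·τ_n − τ_data·x̄)/τ₀ = (-16.3429·0.336964 − 0.326223·-17.5) / 0.010741 = 0.201934/0.010741 ≈ 18.8.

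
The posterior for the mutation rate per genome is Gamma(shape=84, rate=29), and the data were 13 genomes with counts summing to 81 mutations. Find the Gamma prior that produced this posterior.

Gamma(shape=3, rate=16)

Gamma–Poisson conjugacy: posterior shape = α + Σxᵢ, posterior rate = β + n.
So α = 84 − 81 = 3 and β = 29 − 13 = 16.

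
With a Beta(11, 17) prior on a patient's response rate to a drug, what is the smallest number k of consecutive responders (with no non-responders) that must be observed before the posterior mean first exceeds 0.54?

After k responders and 0 non-responders the posterior is Beta(11+k, 17), with mean (11+k)/(11+17+k).
Set (11+k)/(28+k) > 0.54 and solve: k > (0.54·28 − 11)/(1 − 0.54) = 8.957.
The smallest integer exceeding 8.957 is 9, and checking k=9: (20)/(37) = 0.5405 > 0.54.

k = 9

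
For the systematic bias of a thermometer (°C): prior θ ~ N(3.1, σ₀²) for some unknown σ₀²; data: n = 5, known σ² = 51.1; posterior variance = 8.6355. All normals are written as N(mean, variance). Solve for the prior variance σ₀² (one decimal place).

For the Normal–Normal model with known σ², precisions add: τ_n = τ₀ + n/σ².
So 1/σ₀² = 1/8.6355 − 5/51.1 = 0.115801 − 0.097847 = 0.017954.
Hence σ₀² = 1/0.017954 ≈ 55.7.

σ₀² = 55.7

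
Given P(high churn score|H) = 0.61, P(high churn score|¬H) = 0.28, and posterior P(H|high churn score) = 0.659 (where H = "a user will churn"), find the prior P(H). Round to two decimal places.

P(H) = 0.47

Bayes' rule in odds form gives O(H|E) = O(H)·[P(E|H)/P(E|¬H)], hence O(H) = O(H|E)/LR.
Posterior odds = 0.659/(1−0.659) = 1.9326. LR = 0.61/0.28 = 2.1786.
Prior odds = 1.9326/2.1786 = 0.8871, so P(H) = 0.8871/(1+0.8871) ≈ 0.47.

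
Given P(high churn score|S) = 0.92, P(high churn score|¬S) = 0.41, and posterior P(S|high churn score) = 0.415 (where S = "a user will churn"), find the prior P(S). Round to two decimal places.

P(S) = 0.24

In odds form, posterior odds = prior odds × likelihood ratio, so prior odds = posterior odds ÷ LR.
Posterior odds = 0.415/(1−0.415) = 0.7094. LR = 0.92/0.41 = 2.2439.
Prior odds = 0.7094/2.2439 = 0.3161, so P(S) = 0.3161/(1+0.3161) ≈ 0.24.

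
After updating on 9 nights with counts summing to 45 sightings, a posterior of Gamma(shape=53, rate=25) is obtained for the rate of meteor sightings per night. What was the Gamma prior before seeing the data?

Gamma(shape=8, rate=16)

A Gamma(α, β) prior (rate parametrization) on a Poisson rate with n observations summing to S gives posterior Gamma(α+S, β+n).
So α = 53 − 45 = 8 and β = 25 − 9 = 16.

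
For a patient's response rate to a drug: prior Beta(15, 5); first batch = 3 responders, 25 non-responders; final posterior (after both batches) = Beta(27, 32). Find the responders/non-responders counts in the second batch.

Sequential conjugate updates are equivalent to a single update on the pooled data, so total successes = posterior α − prior α and total failures = posterior β − prior β.
Total across both batches: 27−15=12 responders, 32−5=27 non-responders.
Subtract the first batch: 12−3=9 responders and 27−25=2 non-responders.

9 responders and 2 non-responders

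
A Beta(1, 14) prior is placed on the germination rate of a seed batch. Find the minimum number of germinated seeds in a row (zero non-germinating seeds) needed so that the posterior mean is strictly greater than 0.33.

After k germinated seeds and 0 non-germinating seeds the posterior is Beta(1+k, 14), with mean (1+k)/(1+14+k).
Set (1+k)/(15+k) > 0.33 and solve: k > (0.33·15 − 1)/(1 − 0.33) = 5.896.
The smallest integer exceeding 5.896 is 6.

k = 6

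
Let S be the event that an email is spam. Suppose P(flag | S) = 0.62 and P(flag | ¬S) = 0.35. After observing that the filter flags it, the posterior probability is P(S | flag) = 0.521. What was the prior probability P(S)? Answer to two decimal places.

P(S) = 0.38

Bayes' rule in odds form gives O(S|E) = O(S)·[P(E|S)/P(E|¬S)], hence O(S) = O(S|E)/LR.
Posterior odds = 0.521/(1−0.521) = 1.0877. LR = 0.62/0.35 = 1.7714.
Prior odds = 1.0877/1.7714 = 0.6140, so P(S) = 0.6140/(1+0.6140) ≈ 0.38.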